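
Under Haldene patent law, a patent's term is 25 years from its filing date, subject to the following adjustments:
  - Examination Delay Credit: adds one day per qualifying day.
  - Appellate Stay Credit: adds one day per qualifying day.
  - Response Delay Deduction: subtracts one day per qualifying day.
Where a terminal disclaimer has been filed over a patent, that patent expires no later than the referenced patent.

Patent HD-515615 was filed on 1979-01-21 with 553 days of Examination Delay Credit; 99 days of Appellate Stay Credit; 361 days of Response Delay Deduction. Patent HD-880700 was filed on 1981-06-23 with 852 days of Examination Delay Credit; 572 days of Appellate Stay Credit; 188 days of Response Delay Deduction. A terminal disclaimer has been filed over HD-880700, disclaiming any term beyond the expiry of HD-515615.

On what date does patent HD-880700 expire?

2004-11-07

Natural term of HD-880700:
  Base: filing + 25 years → 23 June 2006.
  Examination Delay Credit: +852 days → 22 October 2008.
  Appellate Stay Credit: +572 days → 17 May 2010.
  Response Delay Deduction: −188 days → 10 November 2009.
Expiry of referenced patent HD-515615:
  Base: filing + 25 years → 21 January 2004.
  Examination Delay Credit: +553 days → 27 July 2005.
  Appellate Stay Credit: +99 days → 3 November 2005.
  Response Delay Deduction: −361 days → 7 November 2004.
Terminal disclaimer: HD-880700 expires on the earlier of 10 November 2009 and 7 November 2004.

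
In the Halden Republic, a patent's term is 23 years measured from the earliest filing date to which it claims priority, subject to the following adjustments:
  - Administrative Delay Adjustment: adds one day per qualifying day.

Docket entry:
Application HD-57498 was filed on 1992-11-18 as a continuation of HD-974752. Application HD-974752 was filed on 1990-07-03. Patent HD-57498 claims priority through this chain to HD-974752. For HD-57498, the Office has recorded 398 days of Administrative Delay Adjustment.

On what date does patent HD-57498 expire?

Earliest priority filing: 3 July 1990.
Base term: 3 July 1990 + 23 years → 3 July 2013.
Administrative Delay Adjustment: +398 days → 5 August 2014.

2014-08-05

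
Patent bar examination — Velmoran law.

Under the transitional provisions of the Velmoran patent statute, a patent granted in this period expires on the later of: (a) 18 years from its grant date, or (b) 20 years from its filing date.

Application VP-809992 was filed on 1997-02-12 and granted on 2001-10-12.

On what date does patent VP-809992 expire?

(a) grant + 18 years → 12 October 2019.
(b) filing + 20 years → 12 February 2017.
Later of the two: 12 October 2019.

2019-10-12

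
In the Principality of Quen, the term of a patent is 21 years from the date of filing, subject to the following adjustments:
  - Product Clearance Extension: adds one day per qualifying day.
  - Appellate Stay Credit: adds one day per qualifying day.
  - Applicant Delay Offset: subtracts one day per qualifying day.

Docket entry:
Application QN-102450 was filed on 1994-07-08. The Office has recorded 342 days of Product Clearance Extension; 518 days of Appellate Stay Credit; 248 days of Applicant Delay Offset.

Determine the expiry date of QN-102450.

March 11, 2017

Base term: filing date + 21 years → 8 July 2015.
Product Clearance Extension: +342 days → 14 June 2016.
Appellate Stay Credit: +518 days → 14 November 2017.
Applicant Delay Offset: −248 days → 11 March 2017.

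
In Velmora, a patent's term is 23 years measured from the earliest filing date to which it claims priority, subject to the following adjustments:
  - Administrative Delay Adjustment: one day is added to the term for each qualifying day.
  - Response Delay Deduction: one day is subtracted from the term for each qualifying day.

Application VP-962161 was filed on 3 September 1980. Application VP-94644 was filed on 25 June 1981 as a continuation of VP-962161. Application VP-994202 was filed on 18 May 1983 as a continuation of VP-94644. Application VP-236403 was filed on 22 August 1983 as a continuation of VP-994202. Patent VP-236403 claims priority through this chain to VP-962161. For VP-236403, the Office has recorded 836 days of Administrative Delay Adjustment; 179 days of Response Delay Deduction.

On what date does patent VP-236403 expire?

June 21, 2005

Earliest priority filing: 3 September 1980.
Base term: 3 September 1980 + 23 years → 3 September 2003.
Administrative Delay Adjustment: +836 days → 17 December 2005.
Response Delay Deduction: −179 days → 21 June 2005.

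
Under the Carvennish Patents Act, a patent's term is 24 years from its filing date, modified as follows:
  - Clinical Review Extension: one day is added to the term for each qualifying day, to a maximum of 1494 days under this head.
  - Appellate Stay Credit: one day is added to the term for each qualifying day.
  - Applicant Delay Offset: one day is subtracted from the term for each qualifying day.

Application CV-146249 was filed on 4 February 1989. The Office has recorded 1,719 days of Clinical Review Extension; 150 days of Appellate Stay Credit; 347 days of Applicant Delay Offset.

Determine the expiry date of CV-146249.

Base term: filing date + 24 years → 4 February 2013.
Clinical Review Extension: 1719 days claimed exceeds the 1494-day cap, so +1494 days → 9 March 2017.
Appellate Stay Credit: +150 days → 6 August 2017.
Applicant Delay Offset: −347 days → 24 August 2016.

August 24, 2016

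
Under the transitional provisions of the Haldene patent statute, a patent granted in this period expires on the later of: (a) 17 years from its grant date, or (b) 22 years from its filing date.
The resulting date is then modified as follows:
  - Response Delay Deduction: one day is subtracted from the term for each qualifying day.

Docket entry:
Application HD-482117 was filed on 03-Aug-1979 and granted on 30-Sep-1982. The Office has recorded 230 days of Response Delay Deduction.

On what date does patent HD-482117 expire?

2000-12-16

(a) grant + 17 years → 30 September 1999.
(b) filing + 22 years → 3 August 2001.
Later of the two: 3 August 2001.
Response Delay Deduction: −230 days → 16 December 2000.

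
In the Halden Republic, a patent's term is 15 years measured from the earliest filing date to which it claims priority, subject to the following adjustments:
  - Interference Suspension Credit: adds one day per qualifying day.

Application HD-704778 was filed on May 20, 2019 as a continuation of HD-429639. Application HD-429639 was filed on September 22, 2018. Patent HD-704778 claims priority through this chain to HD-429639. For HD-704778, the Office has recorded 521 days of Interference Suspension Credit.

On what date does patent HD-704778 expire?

Earliest priority filing: 22 September 2018.
Base term: 22 September 2018 + 15 years → 22 September 2033.
Interference Suspension Credit: +521 days → 25 February 2035.

2035-02-25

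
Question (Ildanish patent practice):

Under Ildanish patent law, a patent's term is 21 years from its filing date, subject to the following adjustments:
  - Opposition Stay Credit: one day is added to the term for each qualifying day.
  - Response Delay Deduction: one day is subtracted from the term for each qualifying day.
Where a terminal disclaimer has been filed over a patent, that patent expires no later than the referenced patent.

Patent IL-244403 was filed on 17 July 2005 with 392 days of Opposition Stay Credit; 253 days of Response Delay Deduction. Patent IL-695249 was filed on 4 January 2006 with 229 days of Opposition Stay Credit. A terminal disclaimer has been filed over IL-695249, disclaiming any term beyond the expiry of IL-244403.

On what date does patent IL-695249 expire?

Natural term of IL-695249:
  Base: filing + 21 years → 4 January 2027.
  Opposition Stay Credit: +229 days → 21 August 2027.
Expiry of referenced patent IL-244403:
  Base: filing + 21 years → 17 July 2026.
  Opposition Stay Credit: +392 days → 13 August 2027.
  Response Delay Deduction: −253 days → 3 December 2026.
Terminal disclaimer: IL-695249 expires on the earlier of 21 August 2027 and 3 December 2026.

December 3, 2026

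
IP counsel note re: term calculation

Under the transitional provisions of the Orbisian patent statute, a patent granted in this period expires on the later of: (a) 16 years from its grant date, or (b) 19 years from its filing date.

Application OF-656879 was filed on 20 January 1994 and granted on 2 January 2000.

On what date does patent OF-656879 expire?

2016-01-02

(a) grant + 16 years → 2 January 2016.
(b) filing + 19 years → 20 January 2013.
Later of the two: 2 January 2016.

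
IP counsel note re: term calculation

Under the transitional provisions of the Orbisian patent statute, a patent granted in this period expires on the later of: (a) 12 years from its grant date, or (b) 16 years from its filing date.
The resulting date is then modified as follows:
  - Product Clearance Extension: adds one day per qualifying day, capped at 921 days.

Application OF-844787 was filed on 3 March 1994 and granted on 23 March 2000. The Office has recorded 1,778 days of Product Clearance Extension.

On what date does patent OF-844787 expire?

September 30, 2014

(a) grant + 12 years → 23 March 2012.
(b) filing + 16 years → 3 March 2010.
Later of the two: 23 March 2012.
Product Clearance Extension: 1778 days claimed exceeds the 921-day cap, so +921 days → 30 September 2014.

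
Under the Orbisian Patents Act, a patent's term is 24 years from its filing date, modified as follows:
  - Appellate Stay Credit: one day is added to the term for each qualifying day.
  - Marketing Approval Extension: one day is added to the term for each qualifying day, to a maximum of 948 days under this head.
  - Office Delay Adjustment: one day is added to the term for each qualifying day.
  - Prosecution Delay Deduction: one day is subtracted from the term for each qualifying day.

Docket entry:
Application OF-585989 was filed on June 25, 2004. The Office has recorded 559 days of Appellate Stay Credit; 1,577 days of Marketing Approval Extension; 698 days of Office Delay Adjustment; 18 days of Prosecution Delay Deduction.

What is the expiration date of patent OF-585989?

Base term: filing date + 24 years → 25 June 2028.
Appellate Stay Credit: +559 days → 5 January 2030.
Marketing Approval Extension: 1577 days claimed exceeds the 948-day cap, so +948 days → 10 August 2032.
Office Delay Adjustment: +698 days → 9 July 2034.
Prosecution Delay Deduction: −18 days → 21 June 2034.

2034-06-21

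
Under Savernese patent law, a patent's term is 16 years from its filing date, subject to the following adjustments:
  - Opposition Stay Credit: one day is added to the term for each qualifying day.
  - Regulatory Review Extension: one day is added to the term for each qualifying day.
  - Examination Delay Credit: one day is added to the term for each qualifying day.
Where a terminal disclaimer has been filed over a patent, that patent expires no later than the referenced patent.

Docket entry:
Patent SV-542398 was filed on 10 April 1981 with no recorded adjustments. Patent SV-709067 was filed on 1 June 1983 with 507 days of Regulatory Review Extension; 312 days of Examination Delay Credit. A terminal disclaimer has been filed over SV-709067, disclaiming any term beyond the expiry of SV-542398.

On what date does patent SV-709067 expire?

Natural term of SV-709067:
  Base: filing + 16 years → 1 June 1999.
  Regulatory Review Extension: +507 days → 20 October 2000.
  Examination Delay Credit: +312 days → 28 August 2001.
Expiry of referenced patent SV-542398:
  Base: filing + 16 years → 10 April 1997.
Terminal disclaimer: SV-709067 expires on the earlier of 28 August 2001 and 10 April 1997.

1997-04-10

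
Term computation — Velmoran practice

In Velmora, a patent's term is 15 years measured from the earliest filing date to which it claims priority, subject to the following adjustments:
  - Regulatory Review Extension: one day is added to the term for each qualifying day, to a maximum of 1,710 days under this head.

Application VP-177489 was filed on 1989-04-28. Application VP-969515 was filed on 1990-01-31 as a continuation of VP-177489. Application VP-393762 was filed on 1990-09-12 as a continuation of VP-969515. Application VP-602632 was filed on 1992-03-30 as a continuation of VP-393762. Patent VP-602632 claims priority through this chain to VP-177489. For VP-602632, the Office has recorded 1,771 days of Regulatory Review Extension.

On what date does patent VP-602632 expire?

Earliest priority filing: 28 April 1989.
Base term: 28 April 1989 + 15 years → 28 April 2004.
Regulatory Review Extension: 1771 days claimed exceeds the 1710-day cap, so +1710 days → 2 January 2009.

January 2, 2009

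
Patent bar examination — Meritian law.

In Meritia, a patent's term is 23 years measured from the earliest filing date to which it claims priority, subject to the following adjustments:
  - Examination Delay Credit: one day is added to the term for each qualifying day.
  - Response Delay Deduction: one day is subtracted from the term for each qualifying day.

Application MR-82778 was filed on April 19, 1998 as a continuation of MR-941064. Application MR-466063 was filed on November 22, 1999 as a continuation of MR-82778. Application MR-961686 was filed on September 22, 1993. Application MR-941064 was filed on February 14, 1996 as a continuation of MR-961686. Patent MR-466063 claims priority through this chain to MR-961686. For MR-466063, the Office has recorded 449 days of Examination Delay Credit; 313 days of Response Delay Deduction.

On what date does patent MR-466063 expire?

2017-02-05

Earliest priority filing: 22 September 1993.
Base term: 22 September 1993 + 23 years → 22 September 2016.
Examination Delay Credit: +449 days → 15 December 2017.
Response Delay Deduction: −313 days → 5 February 2017.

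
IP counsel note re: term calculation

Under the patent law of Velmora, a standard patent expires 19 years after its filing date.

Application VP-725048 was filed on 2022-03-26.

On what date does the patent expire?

March 26, 2041

Filing date + 19 years → 26 March 2041.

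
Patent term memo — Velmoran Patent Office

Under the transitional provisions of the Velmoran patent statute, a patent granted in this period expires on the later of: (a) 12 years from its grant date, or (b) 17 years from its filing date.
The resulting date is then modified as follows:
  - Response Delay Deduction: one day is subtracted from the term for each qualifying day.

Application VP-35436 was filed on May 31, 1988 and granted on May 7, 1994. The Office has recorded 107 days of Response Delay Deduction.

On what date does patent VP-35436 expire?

January 20, 2006

(a) grant + 12 years → 7 May 2006.
(b) filing + 17 years → 31 May 2005.
Later of the two: 7 May 2006.
Response Delay Deduction: −107 days → 20 January 2006.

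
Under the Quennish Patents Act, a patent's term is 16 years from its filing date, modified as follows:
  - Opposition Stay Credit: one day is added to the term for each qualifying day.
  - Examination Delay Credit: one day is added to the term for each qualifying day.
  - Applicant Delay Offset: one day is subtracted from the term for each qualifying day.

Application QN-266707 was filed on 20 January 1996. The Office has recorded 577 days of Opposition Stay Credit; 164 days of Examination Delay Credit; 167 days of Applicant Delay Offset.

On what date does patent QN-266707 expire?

Base term: filing date + 16 years → 20 January 2012.
Opposition Stay Credit: +577 days → 19 August 2013.
Examination Delay Credit: +164 days → 30 January 2014.
Applicant Delay Offset: −167 days → 16 August 2013.

2013-08-16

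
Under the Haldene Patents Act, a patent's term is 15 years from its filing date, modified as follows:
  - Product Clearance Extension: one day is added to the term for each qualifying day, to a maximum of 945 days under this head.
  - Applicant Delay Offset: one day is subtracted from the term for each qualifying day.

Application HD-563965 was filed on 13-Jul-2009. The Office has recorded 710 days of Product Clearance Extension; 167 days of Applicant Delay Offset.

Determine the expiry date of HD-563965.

January 7, 2026

Base term: filing date + 15 years → 13 July 2024.
Product Clearance Extension: 710 days (within the 945-day cap) → +710 days → 23 June 2026.
Applicant Delay Offset: −167 days → 7 January 2026.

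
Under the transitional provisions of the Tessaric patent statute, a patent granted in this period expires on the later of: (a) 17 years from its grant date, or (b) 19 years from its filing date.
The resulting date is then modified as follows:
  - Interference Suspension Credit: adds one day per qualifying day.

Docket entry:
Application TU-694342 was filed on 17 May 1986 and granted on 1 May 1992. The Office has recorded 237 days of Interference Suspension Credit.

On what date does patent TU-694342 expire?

(a) grant + 17 years → 1 May 2009.
(b) filing + 19 years → 17 May 2005.
Later of the two: 1 May 2009.
Interference Suspension Credit: +237 days → 24 December 2009.

December 24, 2009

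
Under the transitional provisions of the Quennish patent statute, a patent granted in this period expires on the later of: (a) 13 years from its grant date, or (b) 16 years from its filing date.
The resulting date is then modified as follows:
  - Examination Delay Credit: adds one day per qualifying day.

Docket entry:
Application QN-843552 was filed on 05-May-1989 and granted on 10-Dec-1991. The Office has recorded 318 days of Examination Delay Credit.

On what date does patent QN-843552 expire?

(a) grant + 13 years → 10 December 2004.
(b) filing + 16 years → 5 May 2005.
Later of the two: 5 May 2005.
Examination Delay Credit: +318 days → 19 March 2006.

2006-03-19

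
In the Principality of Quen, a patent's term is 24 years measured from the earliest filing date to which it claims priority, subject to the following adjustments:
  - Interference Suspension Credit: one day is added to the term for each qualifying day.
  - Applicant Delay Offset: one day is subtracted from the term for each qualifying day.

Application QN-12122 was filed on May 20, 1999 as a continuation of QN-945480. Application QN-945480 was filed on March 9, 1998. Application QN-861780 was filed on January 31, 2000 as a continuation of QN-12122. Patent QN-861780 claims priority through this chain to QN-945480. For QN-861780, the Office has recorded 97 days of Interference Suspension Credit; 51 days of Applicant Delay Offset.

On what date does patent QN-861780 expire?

Earliest priority filing: 9 March 1998.
Base term: 9 March 1998 + 24 years → 9 March 2022.
Interference Suspension Credit: +97 days → 14 June 2022.
Applicant Delay Offset: −51 days → 24 April 2022.

April 24, 2022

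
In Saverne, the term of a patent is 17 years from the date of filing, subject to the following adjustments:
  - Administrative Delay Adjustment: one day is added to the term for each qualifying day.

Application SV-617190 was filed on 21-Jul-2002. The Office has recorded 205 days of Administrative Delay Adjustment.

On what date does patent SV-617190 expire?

2020-02-11

Base term: filing date + 17 years → 21 July 2019.
Administrative Delay Adjustment: +205 days → 11 February 2020.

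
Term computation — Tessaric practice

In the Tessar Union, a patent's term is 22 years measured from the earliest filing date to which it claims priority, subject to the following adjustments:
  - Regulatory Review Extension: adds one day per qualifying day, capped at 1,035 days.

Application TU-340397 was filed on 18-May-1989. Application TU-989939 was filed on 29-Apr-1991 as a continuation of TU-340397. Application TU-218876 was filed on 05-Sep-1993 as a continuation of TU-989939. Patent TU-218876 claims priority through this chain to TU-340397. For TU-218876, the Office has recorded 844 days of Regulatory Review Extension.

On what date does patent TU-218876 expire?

Earliest priority filing: 18 May 1989.
Base term: 18 May 1989 + 22 years → 18 May 2011.
Regulatory Review Extension: 844 days (within the 1035-day cap) → +844 days → 8 September 2013.

September 8, 2013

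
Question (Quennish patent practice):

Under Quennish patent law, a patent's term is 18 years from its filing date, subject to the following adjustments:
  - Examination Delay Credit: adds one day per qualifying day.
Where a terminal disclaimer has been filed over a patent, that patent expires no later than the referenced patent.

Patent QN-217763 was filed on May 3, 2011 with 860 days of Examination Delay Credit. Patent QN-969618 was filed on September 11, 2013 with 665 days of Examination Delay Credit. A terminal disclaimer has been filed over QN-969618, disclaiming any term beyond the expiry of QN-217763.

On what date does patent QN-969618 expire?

September 10, 2031

Natural term of QN-969618:
  Base: filing + 18 years → 11 September 2031.
  Examination Delay Credit: +665 days → 7 July 2033.
Expiry of referenced patent QN-217763:
  Base: filing + 18 years → 3 May 2029.
  Examination Delay Credit: +860 days → 10 September 2031.
Terminal disclaimer: QN-969618 expires on the earlier of 7 July 2033 and 10 September 2031.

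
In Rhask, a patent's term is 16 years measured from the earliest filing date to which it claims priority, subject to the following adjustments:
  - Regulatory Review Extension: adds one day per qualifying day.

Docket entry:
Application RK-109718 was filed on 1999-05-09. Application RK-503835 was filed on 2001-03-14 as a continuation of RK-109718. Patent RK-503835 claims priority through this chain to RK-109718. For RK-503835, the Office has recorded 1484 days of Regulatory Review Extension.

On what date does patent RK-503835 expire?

June 1, 2019

Earliest priority filing: 9 May 1999.
Base term: 9 May 1999 + 16 years → 9 May 2015.
Regulatory Review Extension: +1484 days → 1 June 2019.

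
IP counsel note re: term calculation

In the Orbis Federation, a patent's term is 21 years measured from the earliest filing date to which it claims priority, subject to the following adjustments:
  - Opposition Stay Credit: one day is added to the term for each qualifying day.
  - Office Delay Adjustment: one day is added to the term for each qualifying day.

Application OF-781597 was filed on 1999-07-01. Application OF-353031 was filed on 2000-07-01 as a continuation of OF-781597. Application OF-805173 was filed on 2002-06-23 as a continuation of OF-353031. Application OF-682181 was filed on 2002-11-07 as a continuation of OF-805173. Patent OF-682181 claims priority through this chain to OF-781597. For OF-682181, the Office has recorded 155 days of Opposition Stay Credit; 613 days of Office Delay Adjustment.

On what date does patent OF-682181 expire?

2022-08-08

Earliest priority filing: 1 July 1999.
Base term: 1 July 1999 + 21 years → 1 July 2020.
Opposition Stay Credit: +155 days → 3 December 2020.
Office Delay Adjustment: +613 days → 8 August 2022.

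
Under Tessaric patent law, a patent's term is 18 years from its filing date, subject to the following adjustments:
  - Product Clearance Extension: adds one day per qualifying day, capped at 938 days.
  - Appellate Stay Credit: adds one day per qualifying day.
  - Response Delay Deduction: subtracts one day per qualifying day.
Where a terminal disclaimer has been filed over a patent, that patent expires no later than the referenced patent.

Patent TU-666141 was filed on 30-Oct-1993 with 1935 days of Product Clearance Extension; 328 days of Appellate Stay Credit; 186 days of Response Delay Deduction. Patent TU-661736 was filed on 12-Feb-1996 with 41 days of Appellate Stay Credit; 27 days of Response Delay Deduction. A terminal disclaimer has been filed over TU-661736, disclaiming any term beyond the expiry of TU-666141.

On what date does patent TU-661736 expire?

Natural term of TU-661736:
  Base: filing + 18 years → 12 February 2014.
  Appellate Stay Credit: +41 days → 25 March 2014.
  Response Delay Deduction: −27 days → 26 February 2014.
Expiry of referenced patent TU-666141:
  Base: filing + 18 years → 30 October 2011.
  Product Clearance Extension: 1935 days claimed exceeds the 938-day cap, so +938 days → 25 May 2014.
  Appellate Stay Credit: +328 days → 18 April 2015.
  Response Delay Deduction: −186 days → 14 October 2014.
Terminal disclaimer: TU-661736 expires on the earlier of 26 February 2014 and 14 October 2014.

February 26, 2014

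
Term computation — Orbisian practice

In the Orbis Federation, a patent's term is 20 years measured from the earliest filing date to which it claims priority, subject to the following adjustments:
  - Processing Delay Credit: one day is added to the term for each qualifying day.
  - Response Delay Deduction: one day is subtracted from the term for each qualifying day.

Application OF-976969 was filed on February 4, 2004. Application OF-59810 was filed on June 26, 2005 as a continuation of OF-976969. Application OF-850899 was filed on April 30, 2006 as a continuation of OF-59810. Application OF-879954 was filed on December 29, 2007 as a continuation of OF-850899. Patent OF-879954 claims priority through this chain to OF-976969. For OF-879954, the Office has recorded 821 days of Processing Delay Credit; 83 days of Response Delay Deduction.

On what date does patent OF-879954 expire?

2026-02-11

Earliest priority filing: 4 February 2004.
Base term: 4 February 2004 + 20 years → 4 February 2024.
Processing Delay Credit: +821 days → 5 May 2026.
Response Delay Deduction: −83 days → 11 February 2026.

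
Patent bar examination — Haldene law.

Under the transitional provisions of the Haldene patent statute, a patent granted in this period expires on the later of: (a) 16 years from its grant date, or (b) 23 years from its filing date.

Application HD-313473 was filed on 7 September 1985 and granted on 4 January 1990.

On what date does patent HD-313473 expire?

(a) grant + 16 years → 4 January 2006.
(b) filing + 23 years → 7 September 2008.
Later of the two: 7 September 2008.

2008-09-07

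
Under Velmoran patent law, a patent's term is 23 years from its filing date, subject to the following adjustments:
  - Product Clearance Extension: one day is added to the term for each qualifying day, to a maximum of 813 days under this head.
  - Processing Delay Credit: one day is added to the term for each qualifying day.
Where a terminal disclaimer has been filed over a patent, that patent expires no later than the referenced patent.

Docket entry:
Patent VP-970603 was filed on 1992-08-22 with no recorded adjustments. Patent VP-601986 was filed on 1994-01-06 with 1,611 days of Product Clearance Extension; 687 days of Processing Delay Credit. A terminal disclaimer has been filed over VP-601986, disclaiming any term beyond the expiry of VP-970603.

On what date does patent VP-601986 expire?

August 22, 2015

Natural term of VP-601986:
  Base: filing + 23 years → 6 January 2017.
  Product Clearance Extension: 1611 days claimed exceeds the 813-day cap, so +813 days → 30 March 2019.
  Processing Delay Credit: +687 days → 14 February 2021.
Expiry of referenced patent VP-970603:
  Base: filing + 23 years → 22 August 2015.
Terminal disclaimer: VP-601986 expires on the earlier of 14 February 2021 and 22 August 2015.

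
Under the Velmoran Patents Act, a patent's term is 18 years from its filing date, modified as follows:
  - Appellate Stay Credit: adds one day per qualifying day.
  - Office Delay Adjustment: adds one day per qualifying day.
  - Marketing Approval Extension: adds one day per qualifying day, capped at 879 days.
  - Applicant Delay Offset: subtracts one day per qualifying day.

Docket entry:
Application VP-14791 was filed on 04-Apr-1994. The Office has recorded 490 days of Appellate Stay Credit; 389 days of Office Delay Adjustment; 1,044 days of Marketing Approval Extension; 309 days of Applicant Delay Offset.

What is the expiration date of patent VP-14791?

Base term: filing date + 18 years → 4 April 2012.
Appellate Stay Credit: +490 days → 7 August 2013.
Office Delay Adjustment: +389 days → 31 August 2014.
Marketing Approval Extension: 1044 days claimed exceeds the 879-day cap, so +879 days → 26 January 2017.
Applicant Delay Offset: −309 days → 23 March 2016.

March 23, 2016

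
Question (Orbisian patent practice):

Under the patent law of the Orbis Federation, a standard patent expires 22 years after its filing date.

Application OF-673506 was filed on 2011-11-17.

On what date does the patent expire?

November 17, 2033

Filing date + 22 years → 17 November 2033.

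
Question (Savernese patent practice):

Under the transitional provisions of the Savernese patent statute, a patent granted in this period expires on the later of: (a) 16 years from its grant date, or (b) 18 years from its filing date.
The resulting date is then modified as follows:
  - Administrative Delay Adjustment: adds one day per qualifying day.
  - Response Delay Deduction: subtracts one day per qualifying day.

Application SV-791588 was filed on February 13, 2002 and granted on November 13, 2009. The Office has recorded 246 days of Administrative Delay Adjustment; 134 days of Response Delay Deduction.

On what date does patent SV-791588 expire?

(a) grant + 16 years → 13 November 2025.
(b) filing + 18 years → 13 February 2020.
Later of the two: 13 November 2025.
Administrative Delay Adjustment: +246 days → 17 July 2026.
Response Delay Deduction: −134 days → 5 March 2026.

2026-03-05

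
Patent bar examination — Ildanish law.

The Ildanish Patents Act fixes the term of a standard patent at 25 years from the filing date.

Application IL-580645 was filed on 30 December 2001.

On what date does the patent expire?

Filing date + 25 years → 30 December 2026.

2026-12-30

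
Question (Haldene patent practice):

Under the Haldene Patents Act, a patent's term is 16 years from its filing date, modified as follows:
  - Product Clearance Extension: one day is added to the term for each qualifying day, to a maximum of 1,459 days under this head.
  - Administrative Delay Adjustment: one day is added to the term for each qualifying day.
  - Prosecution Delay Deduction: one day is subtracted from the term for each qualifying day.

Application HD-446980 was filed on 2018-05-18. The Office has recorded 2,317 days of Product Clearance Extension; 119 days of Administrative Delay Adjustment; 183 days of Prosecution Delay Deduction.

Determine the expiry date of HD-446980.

Base term: filing date + 16 years → 18 May 2034.
Product Clearance Extension: 2317 days claimed exceeds the 1459-day cap, so +1459 days → 16 May 2038.
Administrative Delay Adjustment: +119 days → 12 September 2038.
Prosecution Delay Deduction: −183 days → 13 March 2038.

March 13, 2038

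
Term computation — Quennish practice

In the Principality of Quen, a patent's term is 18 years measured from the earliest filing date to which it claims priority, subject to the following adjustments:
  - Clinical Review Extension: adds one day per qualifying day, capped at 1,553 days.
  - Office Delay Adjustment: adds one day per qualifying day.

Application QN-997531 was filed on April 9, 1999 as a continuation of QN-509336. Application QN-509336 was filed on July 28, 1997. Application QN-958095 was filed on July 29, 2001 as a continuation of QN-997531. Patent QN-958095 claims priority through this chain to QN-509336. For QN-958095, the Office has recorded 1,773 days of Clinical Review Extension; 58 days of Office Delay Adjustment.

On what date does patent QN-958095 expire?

2019-12-25

Earliest priority filing: 28 July 1997.
Base term: 28 July 1997 + 18 years → 28 July 2015.
Clinical Review Extension: 1773 days claimed exceeds the 1553-day cap, so +1553 days → 28 October 2019.
Office Delay Adjustment: +58 days → 25 December 2019.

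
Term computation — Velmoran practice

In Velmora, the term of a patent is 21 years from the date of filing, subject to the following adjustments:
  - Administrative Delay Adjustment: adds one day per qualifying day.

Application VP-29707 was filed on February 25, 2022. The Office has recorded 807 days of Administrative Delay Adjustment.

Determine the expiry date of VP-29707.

Base term: filing date + 21 years → 25 February 2043.
Administrative Delay Adjustment: +807 days → 12 May 2045.

2045-05-12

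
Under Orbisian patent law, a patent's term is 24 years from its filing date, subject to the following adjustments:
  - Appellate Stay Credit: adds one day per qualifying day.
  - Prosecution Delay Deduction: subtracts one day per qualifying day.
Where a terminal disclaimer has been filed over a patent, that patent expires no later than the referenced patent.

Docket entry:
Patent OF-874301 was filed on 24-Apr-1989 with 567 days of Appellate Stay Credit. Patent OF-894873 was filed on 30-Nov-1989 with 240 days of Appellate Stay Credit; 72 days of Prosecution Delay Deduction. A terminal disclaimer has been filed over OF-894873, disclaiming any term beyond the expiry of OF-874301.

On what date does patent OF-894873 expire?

2014-05-17

Natural term of OF-894873:
  Base: filing + 24 years → 30 November 2013.
  Appellate Stay Credit: +240 days → 28 July 2014.
  Prosecution Delay Deduction: −72 days → 17 May 2014.
Expiry of referenced patent OF-874301:
  Base: filing + 24 years → 24 April 2013.
  Appellate Stay Credit: +567 days → 12 November 2014.
Terminal disclaimer: OF-894873 expires on the earlier of 17 May 2014 and 12 November 2014.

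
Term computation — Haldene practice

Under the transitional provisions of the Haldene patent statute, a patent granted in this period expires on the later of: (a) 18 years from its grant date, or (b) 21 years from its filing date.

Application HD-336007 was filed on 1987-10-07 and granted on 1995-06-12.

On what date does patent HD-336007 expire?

(a) grant + 18 years → 12 June 2013.
(b) filing + 21 years → 7 October 2008.
Later of the two: 12 June 2013.

2013-06-12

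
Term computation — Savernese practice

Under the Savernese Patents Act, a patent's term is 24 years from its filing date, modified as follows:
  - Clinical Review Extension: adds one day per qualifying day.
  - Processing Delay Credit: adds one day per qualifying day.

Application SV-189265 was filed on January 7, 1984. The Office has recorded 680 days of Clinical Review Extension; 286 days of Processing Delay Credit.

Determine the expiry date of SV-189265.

2010-08-30

Base term: filing date + 24 years → 7 January 2008.
Clinical Review Extension: +680 days → 17 November 2009.
Processing Delay Credit: +286 days → 30 August 2010.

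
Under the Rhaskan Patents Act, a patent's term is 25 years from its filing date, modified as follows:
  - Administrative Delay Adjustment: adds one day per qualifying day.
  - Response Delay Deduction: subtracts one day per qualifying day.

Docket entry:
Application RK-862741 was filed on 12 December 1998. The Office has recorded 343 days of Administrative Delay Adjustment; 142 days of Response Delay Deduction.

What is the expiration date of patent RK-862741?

Base term: filing date + 25 years → 12 December 2023.
Administrative Delay Adjustment: +343 days → 19 November 2024.
Response Delay Deduction: −142 days → 30 June 2024.

June 30, 2024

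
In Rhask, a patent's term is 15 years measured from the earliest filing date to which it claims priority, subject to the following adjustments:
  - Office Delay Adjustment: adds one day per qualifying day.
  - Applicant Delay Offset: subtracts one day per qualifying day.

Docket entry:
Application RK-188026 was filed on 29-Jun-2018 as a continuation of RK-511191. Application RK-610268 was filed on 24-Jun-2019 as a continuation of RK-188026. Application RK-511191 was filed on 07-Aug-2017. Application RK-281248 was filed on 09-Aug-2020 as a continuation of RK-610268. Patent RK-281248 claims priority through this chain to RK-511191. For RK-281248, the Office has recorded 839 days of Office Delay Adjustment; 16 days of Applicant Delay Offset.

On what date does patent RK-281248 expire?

Earliest priority filing: 7 August 2017.
Base term: 7 August 2017 + 15 years → 7 August 2032.
Office Delay Adjustment: +839 days → 24 November 2034.
Applicant Delay Offset: −16 days → 8 November 2034.

2034-11-08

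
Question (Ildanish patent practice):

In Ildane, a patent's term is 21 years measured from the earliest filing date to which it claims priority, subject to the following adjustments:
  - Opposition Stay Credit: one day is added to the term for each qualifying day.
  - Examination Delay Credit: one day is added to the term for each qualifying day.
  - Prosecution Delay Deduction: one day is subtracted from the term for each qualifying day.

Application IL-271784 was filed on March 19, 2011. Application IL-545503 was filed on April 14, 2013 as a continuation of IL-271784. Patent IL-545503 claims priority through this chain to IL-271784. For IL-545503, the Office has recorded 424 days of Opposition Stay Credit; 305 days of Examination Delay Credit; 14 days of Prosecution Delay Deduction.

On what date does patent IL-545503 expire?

2034-03-04

Earliest priority filing: 19 March 2011.
Base term: 19 March 2011 + 21 years → 19 March 2032.
Opposition Stay Credit: +424 days → 17 May 2033.
Examination Delay Credit: +305 days → 18 March 2034.
Prosecution Delay Deduction: −14 days → 4 March 2034.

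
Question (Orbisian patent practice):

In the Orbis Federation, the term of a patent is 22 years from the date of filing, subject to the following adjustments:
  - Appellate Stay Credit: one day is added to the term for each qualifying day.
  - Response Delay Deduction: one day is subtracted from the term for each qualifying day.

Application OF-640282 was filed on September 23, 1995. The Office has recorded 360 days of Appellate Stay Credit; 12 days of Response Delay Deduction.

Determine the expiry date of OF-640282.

Base term: filing date + 22 years → 23 September 2017.
Appellate Stay Credit: +360 days → 18 September 2018.
Response Delay Deduction: −12 days → 6 September 2018.

2018-09-06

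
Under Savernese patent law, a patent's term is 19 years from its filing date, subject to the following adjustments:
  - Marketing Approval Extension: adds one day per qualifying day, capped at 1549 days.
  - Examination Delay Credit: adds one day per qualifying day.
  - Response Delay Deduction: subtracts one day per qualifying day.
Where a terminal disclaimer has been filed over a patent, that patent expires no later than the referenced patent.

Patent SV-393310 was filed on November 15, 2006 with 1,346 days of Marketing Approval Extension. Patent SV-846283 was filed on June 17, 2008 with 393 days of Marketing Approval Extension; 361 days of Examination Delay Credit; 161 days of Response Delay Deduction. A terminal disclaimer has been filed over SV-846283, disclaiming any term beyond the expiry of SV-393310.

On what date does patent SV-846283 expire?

Natural term of SV-846283:
  Base: filing + 19 years → 17 June 2027.
  Marketing Approval Extension: 393 days (within the 1549-day cap) → +393 days → 14 July 2028.
  Examination Delay Credit: +361 days → 10 July 2029.
  Response Delay Deduction: −161 days → 30 January 2029.
Expiry of referenced patent SV-393310:
  Base: filing + 19 years → 15 November 2025.
  Marketing Approval Extension: 1346 days (within the 1549-day cap) → +1346 days → 23 July 2029.
Terminal disclaimer: SV-846283 expires on the earlier of 30 January 2029 and 23 July 2029.

January 30, 2029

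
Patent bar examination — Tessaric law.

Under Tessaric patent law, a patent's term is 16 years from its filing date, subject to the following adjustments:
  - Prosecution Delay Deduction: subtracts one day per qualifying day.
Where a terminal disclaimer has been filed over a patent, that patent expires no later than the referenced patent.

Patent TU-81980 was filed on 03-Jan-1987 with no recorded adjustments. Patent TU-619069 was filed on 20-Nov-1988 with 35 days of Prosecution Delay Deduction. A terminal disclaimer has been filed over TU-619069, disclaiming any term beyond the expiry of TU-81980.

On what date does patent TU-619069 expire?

2003-01-03

Natural term of TU-619069:
  Base: filing + 16 years → 20 November 2004.
  Prosecution Delay Deduction: −35 days → 16 October 2004.
Expiry of referenced patent TU-81980:
  Base: filing + 16 years → 3 January 2003.
Terminal disclaimer: TU-619069 expires on the earlier of 16 October 2004 and 3 January 2003.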